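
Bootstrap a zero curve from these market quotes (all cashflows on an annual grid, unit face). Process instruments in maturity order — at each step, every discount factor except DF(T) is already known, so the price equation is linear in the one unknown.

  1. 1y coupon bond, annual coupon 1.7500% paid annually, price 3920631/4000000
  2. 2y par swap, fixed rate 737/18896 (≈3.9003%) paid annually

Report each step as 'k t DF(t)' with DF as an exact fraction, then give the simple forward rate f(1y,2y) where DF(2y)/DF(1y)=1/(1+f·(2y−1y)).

1 1 9633/10000
2 2 9263/10000
f(1y,2y) = ((9633/10000)/(9263/10000) − 1)/(1) = 370/9263 ≈ 3.9944%

step 1 [1y] bond c/1=7/400: DF=(3920631/4000000 − 7/400·(0))/(1+7/400) = 9633/10000 ≈ 0.963300
step 2 [2y] swap r/1=737/18896: DF=(1 − 737/18896·(0.963300))/(1+737/18896) = 9263/10000 ≈ 0.926300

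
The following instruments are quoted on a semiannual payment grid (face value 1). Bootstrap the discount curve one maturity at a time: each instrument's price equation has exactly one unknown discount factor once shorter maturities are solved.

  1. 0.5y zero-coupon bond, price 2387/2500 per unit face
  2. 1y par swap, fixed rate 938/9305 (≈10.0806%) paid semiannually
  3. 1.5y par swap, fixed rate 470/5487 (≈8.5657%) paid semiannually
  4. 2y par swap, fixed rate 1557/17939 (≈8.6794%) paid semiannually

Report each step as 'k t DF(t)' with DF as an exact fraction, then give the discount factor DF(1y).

1 1/2 2387/2500
2 1 4531/5000
3 3/2 353/400
4 2 8443/10000
DF(1y) = 4531/5000 ≈ 0.906200

step 1 [0.5y] zero: DF = P = 2387/2500 ≈ 0.954800
step 2 [1y] swap r/2=469/9305: DF=(1 − 469/9305·(0.954800))/(1+469/9305) = 4531/5000 ≈ 0.906200
step 3 [1.5y] swap r/2=235/5487: DF=(1 − 235/5487·(0.954800+0.906200))/(1+235/5487) = 353/400 ≈ 0.882500
step 4 [2y] swap r/2=1557/35878: DF=(1 − 1557/35878·(0.954800+0.906200+0.882500))/(1+1557/35878) = 8443/10000 ≈ 0.844300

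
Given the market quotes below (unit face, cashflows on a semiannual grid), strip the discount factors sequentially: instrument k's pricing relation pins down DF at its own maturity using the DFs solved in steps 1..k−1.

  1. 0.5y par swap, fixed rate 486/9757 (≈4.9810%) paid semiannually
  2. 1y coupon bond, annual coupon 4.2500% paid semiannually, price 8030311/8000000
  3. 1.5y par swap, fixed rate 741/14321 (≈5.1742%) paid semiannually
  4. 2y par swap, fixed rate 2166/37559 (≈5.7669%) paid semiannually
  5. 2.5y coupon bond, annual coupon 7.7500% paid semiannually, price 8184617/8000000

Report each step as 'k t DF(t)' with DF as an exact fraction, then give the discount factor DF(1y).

step 1 [0.5y] swap r/2=243/9757: DF=(1 − 243/9757·(0))/(1+243/9757) = 9757/10000 ≈ 0.975700
step 2 [1y] bond c/2=17/800: DF=(8030311/8000000 − 17/800·(0.975700))/(1+17/800) = 4813/5000 ≈ 0.962600
step 3 [1.5y] swap r/2=741/28642: DF=(1 − 741/28642·(0.975700+0.962600))/(1+741/28642) = 9259/10000 ≈ 0.925900
step 4 [2y] swap r/2=1083/37559: DF=(1 − 1083/37559·(0.975700+0.962600+0.925900))/(1+1083/37559) = 8917/10000 ≈ 0.891700
step 5 [2.5y] bond c/2=31/800: DF=(8184617/8000000 − 31/800·(0.975700+0.962600+0.925900+0.891700))/(1+31/800) = 528/625 ≈ 0.844800

1 1/2 9757/10000
2 1 4813/5000
3 3/2 9259/10000
4 2 8917/10000
5 5/2 528/625
DF(1y) = 4813/5000 ≈ 0.962600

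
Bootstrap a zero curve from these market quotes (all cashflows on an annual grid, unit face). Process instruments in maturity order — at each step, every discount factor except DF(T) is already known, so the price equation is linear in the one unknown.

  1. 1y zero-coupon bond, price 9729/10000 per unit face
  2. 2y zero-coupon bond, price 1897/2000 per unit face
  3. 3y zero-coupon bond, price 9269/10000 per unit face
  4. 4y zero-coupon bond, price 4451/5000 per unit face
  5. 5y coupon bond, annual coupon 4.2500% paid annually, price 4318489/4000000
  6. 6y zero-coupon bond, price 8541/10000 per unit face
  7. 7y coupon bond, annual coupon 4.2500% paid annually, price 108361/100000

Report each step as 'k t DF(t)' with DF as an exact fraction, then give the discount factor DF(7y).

1 1 9729/10000
2 2 1897/2000
3 3 9269/10000
4 4 4451/5000
5 5 552/625
6 6 8541/10000
7 7 4081/5000
DF(7y) = 4081/5000 ≈ 0.816200

step 1 [1y] zero: DF = P = 9729/10000 ≈ 0.972900
step 2 [2y] zero: DF = P = 1897/2000 ≈ 0.948500
step 3 [3y] zero: DF = P = 9269/10000 ≈ 0.926900
step 4 [4y] zero: DF = P = 4451/5000 ≈ 0.890200
step 5 [5y] bond c/1=17/400: DF=(4318489/4000000 − 17/400·(0.972900+0.948500+0.926900+0.890200))/(1+17/400) = 552/625 ≈ 0.883200
step 6 [6y] zero: DF = P = 8541/10000 ≈ 0.854100
step 7 [7y] bond c/1=17/400: DF=(108361/100000 − 17/400·(0.972900+0.948500+0.926900+0.890200+0.883200+0.854100))/(1+17/400) = 4081/5000 ≈ 0.816200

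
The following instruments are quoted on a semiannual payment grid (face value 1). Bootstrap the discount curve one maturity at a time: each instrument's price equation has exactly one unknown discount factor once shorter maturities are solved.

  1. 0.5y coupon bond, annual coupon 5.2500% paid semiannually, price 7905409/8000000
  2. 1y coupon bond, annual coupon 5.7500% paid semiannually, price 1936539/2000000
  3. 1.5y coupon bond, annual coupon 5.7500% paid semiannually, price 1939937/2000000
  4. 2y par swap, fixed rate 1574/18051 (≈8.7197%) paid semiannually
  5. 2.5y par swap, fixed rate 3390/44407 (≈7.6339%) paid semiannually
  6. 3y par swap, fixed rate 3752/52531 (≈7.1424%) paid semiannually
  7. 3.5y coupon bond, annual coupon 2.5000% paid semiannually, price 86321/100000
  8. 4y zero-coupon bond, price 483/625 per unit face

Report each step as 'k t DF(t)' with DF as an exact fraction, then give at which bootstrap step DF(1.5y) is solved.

1 1/2 9629/10000
2 1 9143/10000
3 3/2 1113/1250
4 2 4213/5000
5 5/2 1661/2000
6 3 2031/2500
7 7/2 7877/10000
8 4 483/625
DF(1.5y) is solved at step 3

step 1 [0.5y] bond c/2=21/800: DF=(7905409/8000000 − 21/800·(0))/(1+21/800) = 9629/10000 ≈ 0.962900
step 2 [1y] bond c/2=23/800: DF=(1936539/2000000 − 23/800·(0.962900))/(1+23/800) = 9143/10000 ≈ 0.914300
step 3 [1.5y] bond c/2=23/800: DF=(1939937/2000000 − 23/800·(0.962900+0.914300))/(1+23/800) = 1113/1250 ≈ 0.890400
step 4 [2y] swap r/2=787/18051: DF=(1 − 787/18051·(0.962900+0.914300+0.890400))/(1+787/18051) = 4213/5000 ≈ 0.842600
step 5 [2.5y] swap r/2=1695/44407: DF=(1 − 1695/44407·(0.962900+0.914300+0.890400+0.842600))/(1+1695/44407) = 1661/2000 ≈ 0.830500
step 6 [3y] swap r/2=1876/52531: DF=(1 − 1876/52531·(0.962900+0.914300+0.890400+0.842600+0.830500))/(1+1876/52531) = 2031/2500 ≈ 0.812400
step 7 [3.5y] bond c/2=1/80: DF=(86321/100000 − 1/80·(0.962900+0.914300+0.890400+0.842600+0.830500+0.812400))/(1+1/80) = 7877/10000 ≈ 0.787700
step 8 [4y] zero: DF = P = 483/625 ≈ 0.772800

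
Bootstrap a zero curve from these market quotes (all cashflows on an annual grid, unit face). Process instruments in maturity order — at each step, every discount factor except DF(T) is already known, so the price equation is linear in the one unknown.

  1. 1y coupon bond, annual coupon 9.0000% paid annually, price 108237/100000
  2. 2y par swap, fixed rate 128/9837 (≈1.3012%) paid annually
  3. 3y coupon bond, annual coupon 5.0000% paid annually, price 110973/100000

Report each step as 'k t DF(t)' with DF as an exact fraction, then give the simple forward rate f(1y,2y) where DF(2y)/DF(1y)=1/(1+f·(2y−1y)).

1 1 993/1000
2 2 609/625
3 3 602/625
f(1y,2y) = ((993/1000)/(609/625) − 1)/(1) = 31/1624 ≈ 1.9089%

step 1 [1y] bond c/1=9/100: DF=(108237/100000 − 9/100·(0))/(1+9/100) = 993/1000 ≈ 0.993000
step 2 [2y] swap r/1=128/9837: DF=(1 − 128/9837·(0.993000))/(1+128/9837) = 609/625 ≈ 0.974400
step 3 [3y] bond c/1=1/20: DF=(110973/100000 − 1/20·(0.993000+0.974400))/(1+1/20) = 602/625 ≈ 0.963200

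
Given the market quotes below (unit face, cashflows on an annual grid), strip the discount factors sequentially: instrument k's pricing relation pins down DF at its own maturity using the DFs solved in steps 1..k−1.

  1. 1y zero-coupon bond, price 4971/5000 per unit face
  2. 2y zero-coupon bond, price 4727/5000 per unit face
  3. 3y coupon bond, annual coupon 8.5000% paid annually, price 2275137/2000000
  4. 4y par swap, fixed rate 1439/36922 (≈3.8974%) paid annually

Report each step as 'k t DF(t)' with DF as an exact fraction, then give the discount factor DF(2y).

step 1 [1y] zero: DF = P = 4971/5000 ≈ 0.994200
step 2 [2y] zero: DF = P = 4727/5000 ≈ 0.945400
step 3 [3y] bond c/1=17/200: DF=(2275137/2000000 − 17/200·(0.994200+0.945400))/(1+17/200) = 1793/2000 ≈ 0.896500
step 4 [4y] swap r/1=1439/36922: DF=(1 − 1439/36922·(0.994200+0.945400+0.896500))/(1+1439/36922) = 8561/10000 ≈ 0.856100

1 1 4971/5000
2 2 4727/5000
3 3 1793/2000
4 4 8561/10000
DF(2y) = 4727/5000 ≈ 0.945400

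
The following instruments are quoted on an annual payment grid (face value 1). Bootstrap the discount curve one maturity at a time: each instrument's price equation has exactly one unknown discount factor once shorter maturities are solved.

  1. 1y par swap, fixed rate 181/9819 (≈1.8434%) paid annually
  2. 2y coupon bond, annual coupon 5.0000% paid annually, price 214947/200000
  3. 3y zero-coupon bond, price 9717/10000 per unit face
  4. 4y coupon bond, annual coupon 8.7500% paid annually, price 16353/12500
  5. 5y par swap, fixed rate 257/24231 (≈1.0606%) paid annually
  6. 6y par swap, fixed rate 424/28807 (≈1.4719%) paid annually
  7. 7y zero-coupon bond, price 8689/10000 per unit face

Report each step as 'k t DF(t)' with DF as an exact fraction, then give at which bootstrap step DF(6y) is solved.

1 1 9819/10000
2 2 1221/1250
3 3 9717/10000
4 4 1209/1250
5 5 4743/5000
6 6 572/625
7 7 8689/10000
DF(6y) is solved at step 6

step 1 [1y] swap r/1=181/9819: DF=(1 − 181/9819·(0))/(1+181/9819) = 9819/10000 ≈ 0.981900
step 2 [2y] bond c/1=1/20: DF=(214947/200000 − 1/20·(0.981900))/(1+1/20) = 1221/1250 ≈ 0.976800
step 3 [3y] zero: DF = P = 9717/10000 ≈ 0.971700
step 4 [4y] bond c/1=7/80: DF=(16353/12500 − 7/80·(0.981900+0.976800+0.971700))/(1+7/80) = 1209/1250 ≈ 0.967200
step 5 [5y] swap r/1=257/24231: DF=(1 − 257/24231·(0.981900+0.976800+0.971700+0.967200))/(1+257/24231) = 4743/5000 ≈ 0.948600
step 6 [6y] swap r/1=424/28807: DF=(1 − 424/28807·(0.981900+0.976800+0.971700+0.967200+0.948600))/(1+424/28807) = 572/625 ≈ 0.915200
step 7 [7y] zero: DF = P = 8689/10000 ≈ 0.868900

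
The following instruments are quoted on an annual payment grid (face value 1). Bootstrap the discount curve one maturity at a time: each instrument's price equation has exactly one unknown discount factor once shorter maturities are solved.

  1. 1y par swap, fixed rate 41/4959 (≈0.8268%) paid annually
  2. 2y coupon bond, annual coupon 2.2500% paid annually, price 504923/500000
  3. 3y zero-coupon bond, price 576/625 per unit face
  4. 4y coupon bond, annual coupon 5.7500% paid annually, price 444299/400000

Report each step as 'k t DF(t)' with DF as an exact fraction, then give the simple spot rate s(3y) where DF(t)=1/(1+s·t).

1 1 4959/5000
2 2 4829/5000
3 3 576/625
4 4 4469/5000
s(3y) = (1/(576/625) − 1)/(3) = 49/1728 ≈ 2.8356%

step 1 [1y] swap r/1=41/4959: DF=(1 − 41/4959·(0))/(1+41/4959) = 4959/5000 ≈ 0.991800
step 2 [2y] bond c/1=9/400: DF=(504923/500000 − 9/400·(0.991800))/(1+9/400) = 4829/5000 ≈ 0.965800
step 3 [3y] zero: DF = P = 576/625 ≈ 0.921600
step 4 [4y] bond c/1=23/400: DF=(444299/400000 − 23/400·(0.991800+0.965800+0.921600))/(1+23/400) = 4469/5000 ≈ 0.893800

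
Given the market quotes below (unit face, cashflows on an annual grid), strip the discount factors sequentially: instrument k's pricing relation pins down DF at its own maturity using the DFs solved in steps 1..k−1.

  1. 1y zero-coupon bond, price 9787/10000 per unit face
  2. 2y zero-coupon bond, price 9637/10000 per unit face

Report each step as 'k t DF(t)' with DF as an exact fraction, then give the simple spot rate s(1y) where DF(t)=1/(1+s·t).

step 1 [1y] zero: DF = P = 9787/10000 ≈ 0.978700
step 2 [2y] zero: DF = P = 9637/10000 ≈ 0.963700

1 1 9787/10000
2 2 9637/10000
s(1y) = (1/(9787/10000) − 1)/(1) = 213/9787 ≈ 2.1764%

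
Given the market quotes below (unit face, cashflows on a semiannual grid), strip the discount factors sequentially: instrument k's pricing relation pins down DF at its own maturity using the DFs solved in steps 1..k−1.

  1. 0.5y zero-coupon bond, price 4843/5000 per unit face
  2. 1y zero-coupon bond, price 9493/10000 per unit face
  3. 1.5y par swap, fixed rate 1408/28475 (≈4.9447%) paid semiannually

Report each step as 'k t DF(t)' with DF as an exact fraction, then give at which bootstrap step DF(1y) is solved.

1 1/2 4843/5000
2 1 9493/10000
3 3/2 581/625
DF(1y) is solved at step 2

step 1 [0.5y] zero: DF = P = 4843/5000 ≈ 0.968600
step 2 [1y] zero: DF = P = 9493/10000 ≈ 0.949300
step 3 [1.5y] swap r/2=704/28475: DF=(1 − 704/28475·(0.968600+0.949300))/(1+704/28475) = 581/625 ≈ 0.929600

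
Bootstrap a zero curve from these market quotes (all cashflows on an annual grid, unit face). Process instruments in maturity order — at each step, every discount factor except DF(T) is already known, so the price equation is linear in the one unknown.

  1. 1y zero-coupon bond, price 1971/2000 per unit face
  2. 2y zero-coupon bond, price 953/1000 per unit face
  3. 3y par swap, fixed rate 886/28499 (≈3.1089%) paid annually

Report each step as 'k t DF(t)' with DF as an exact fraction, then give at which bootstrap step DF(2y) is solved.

1 1 1971/2000
2 2 953/1000
3 3 4557/5000
DF(2y) is solved at step 2

step 1 [1y] zero: DF = P = 1971/2000 ≈ 0.985500
step 2 [2y] zero: DF = P = 953/1000 ≈ 0.953000
step 3 [3y] swap r/1=886/28499: DF=(1 − 886/28499·(0.985500+0.953000))/(1+886/28499) = 4557/5000 ≈ 0.911400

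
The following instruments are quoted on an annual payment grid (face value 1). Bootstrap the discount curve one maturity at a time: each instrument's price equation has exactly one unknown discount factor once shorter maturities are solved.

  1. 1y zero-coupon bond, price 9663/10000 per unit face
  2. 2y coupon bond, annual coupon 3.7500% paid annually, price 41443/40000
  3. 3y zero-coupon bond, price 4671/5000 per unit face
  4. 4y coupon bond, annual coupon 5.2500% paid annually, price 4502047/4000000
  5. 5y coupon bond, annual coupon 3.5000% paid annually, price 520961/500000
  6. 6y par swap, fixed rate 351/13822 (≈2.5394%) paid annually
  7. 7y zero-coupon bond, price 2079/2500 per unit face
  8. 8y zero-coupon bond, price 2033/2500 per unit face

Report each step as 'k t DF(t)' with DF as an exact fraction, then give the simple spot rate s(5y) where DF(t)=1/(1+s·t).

step 1 [1y] zero: DF = P = 9663/10000 ≈ 0.966300
step 2 [2y] bond c/1=3/80: DF=(41443/40000 − 3/80·(0.966300))/(1+3/80) = 9637/10000 ≈ 0.963700
step 3 [3y] zero: DF = P = 4671/5000 ≈ 0.934200
step 4 [4y] bond c/1=21/400: DF=(4502047/4000000 − 21/400·(0.966300+0.963700+0.934200))/(1+21/400) = 1853/2000 ≈ 0.926500
step 5 [5y] bond c/1=7/200: DF=(520961/500000 − 7/200·(0.966300+0.963700+0.934200+0.926500))/(1+7/200) = 1757/2000 ≈ 0.878500
step 6 [6y] swap r/1=351/13822: DF=(1 − 351/13822·(0.966300+0.963700+0.934200+0.926500+0.878500))/(1+351/13822) = 2149/2500 ≈ 0.859600
step 7 [7y] zero: DF = P = 2079/2500 ≈ 0.831600
step 8 [8y] zero: DF = P = 2033/2500 ≈ 0.813200

1 1 9663/10000
2 2 9637/10000
3 3 4671/5000
4 4 1853/2000
5 5 1757/2000
6 6 2149/2500
7 7 2079/2500
8 8 2033/2500
s(5y) = (1/(1757/2000) − 1)/(5) = 243/8785 ≈ 2.7661%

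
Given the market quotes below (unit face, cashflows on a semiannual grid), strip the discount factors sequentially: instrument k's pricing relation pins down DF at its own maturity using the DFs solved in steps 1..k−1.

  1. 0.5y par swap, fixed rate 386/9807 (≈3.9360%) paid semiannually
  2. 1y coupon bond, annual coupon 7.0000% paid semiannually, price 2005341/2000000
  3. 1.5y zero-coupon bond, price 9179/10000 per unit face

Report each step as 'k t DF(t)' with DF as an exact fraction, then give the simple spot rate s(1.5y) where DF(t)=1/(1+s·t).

1 1/2 9807/10000
2 1 2339/2500
3 3/2 9179/10000
s(1.5y) = (1/(9179/10000) − 1)/(3/2) = 1642/27537 ≈ 5.9629%

step 1 [0.5y] swap r/2=193/9807: DF=(1 − 193/9807·(0))/(1+193/9807) = 9807/10000 ≈ 0.980700
step 2 [1y] bond c/2=7/200: DF=(2005341/2000000 − 7/200·(0.980700))/(1+7/200) = 2339/2500 ≈ 0.935600
step 3 [1.5y] zero: DF = P = 9179/10000 ≈ 0.917900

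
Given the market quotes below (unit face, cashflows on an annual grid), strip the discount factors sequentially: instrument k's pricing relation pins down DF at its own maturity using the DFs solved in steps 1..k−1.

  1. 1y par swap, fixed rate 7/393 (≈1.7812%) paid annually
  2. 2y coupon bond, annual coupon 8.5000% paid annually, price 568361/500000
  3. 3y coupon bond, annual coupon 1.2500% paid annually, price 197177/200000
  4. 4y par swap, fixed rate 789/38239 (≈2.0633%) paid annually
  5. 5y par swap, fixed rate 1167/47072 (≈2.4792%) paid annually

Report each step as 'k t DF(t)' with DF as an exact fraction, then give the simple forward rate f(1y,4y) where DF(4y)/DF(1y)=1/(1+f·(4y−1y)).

step 1 [1y] swap r/1=7/393: DF=(1 − 7/393·(0))/(1+7/393) = 393/400 ≈ 0.982500
step 2 [2y] bond c/1=17/200: DF=(568361/500000 − 17/200·(0.982500))/(1+17/200) = 9707/10000 ≈ 0.970700
step 3 [3y] bond c/1=1/80: DF=(197177/200000 − 1/80·(0.982500+0.970700))/(1+1/80) = 1187/1250 ≈ 0.949600
step 4 [4y] swap r/1=789/38239: DF=(1 − 789/38239·(0.982500+0.970700+0.949600))/(1+789/38239) = 9211/10000 ≈ 0.921100
step 5 [5y] swap r/1=1167/47072: DF=(1 − 1167/47072·(0.982500+0.970700+0.949600+0.921100))/(1+1167/47072) = 8833/10000 ≈ 0.883300

1 1 393/400
2 2 9707/10000
3 3 1187/1250
4 4 9211/10000
5 5 8833/10000
f(1y,4y) = ((393/400)/(9211/10000) − 1)/(3) = 614/27633 ≈ 2.2220%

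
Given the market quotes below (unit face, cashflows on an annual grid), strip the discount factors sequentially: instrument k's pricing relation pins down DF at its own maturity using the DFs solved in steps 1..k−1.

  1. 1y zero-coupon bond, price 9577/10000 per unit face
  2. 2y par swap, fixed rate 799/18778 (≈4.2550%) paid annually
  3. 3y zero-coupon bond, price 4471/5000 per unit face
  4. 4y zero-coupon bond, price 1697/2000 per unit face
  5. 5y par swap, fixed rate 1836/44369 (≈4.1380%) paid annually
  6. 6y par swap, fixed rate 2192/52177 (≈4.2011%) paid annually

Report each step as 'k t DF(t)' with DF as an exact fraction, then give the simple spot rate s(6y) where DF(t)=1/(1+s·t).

step 1 [1y] zero: DF = P = 9577/10000 ≈ 0.957700
step 2 [2y] swap r/1=799/18778: DF=(1 − 799/18778·(0.957700))/(1+799/18778) = 9201/10000 ≈ 0.920100
step 3 [3y] zero: DF = P = 4471/5000 ≈ 0.894200
step 4 [4y] zero: DF = P = 1697/2000 ≈ 0.848500
step 5 [5y] swap r/1=1836/44369: DF=(1 − 1836/44369·(0.957700+0.920100+0.894200+0.848500))/(1+1836/44369) = 2041/2500 ≈ 0.816400
step 6 [6y] swap r/1=2192/52177: DF=(1 − 2192/52177·(0.957700+0.920100+0.894200+0.848500+0.816400))/(1+2192/52177) = 488/625 ≈ 0.780800

1 1 9577/10000
2 2 9201/10000
3 3 4471/5000
4 4 1697/2000
5 5 2041/2500
6 6 488/625
s(6y) = (1/(488/625) − 1)/(6) = 137/2928 ≈ 4.6790%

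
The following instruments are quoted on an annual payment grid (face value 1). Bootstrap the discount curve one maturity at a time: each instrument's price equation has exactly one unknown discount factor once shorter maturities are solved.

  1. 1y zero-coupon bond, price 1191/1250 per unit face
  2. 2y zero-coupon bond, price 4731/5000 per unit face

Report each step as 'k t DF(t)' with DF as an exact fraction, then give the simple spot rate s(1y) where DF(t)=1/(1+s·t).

1 1 1191/1250
2 2 4731/5000
s(1y) = (1/(1191/1250) − 1)/(1) = 59/1191 ≈ 4.9538%

step 1 [1y] zero: DF = P = 1191/1250 ≈ 0.952800
step 2 [2y] zero: DF = P = 4731/5000 ≈ 0.946200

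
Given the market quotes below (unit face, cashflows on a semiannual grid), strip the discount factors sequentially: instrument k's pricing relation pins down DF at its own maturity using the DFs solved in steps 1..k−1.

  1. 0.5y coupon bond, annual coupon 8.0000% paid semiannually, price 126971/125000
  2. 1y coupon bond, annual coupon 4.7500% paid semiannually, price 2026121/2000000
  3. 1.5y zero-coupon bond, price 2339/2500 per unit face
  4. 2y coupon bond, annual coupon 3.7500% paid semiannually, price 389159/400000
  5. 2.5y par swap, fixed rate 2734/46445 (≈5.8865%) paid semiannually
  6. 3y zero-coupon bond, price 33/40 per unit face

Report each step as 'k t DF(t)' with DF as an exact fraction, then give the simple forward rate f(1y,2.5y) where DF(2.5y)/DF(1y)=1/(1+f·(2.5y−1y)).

step 1 [0.5y] bond c/2=1/25: DF=(126971/125000 − 1/25·(0))/(1+1/25) = 9767/10000 ≈ 0.976700
step 2 [1y] bond c/2=19/800: DF=(2026121/2000000 − 19/800·(0.976700))/(1+19/800) = 9669/10000 ≈ 0.966900
step 3 [1.5y] zero: DF = P = 2339/2500 ≈ 0.935600
step 4 [2y] bond c/2=3/160: DF=(389159/400000 − 3/160·(0.976700+0.966900+0.935600))/(1+3/160) = 451/500 ≈ 0.902000
step 5 [2.5y] swap r/2=1367/46445: DF=(1 − 1367/46445·(0.976700+0.966900+0.935600+0.902000))/(1+1367/46445) = 8633/10000 ≈ 0.863300
step 6 [3y] zero: DF = P = 33/40 ≈ 0.825000

1 1/2 9767/10000
2 1 9669/10000
3 3/2 2339/2500
4 2 451/500
5 5/2 8633/10000
6 3 33/40
f(1y,2.5y) = ((9669/10000)/(8633/10000) − 1)/(3/2) = 2072/25899 ≈ 8.0003%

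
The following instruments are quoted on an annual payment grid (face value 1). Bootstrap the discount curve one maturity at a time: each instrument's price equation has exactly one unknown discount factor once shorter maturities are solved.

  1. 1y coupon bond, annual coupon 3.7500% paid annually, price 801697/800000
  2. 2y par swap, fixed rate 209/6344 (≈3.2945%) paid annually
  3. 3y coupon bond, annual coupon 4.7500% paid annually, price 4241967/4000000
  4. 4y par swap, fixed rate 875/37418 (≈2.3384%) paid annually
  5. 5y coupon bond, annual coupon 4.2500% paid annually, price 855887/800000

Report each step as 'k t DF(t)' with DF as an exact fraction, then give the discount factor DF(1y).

step 1 [1y] bond c/1=3/80: DF=(801697/800000 − 3/80·(0))/(1+3/80) = 9659/10000 ≈ 0.965900
step 2 [2y] swap r/1=209/6344: DF=(1 − 209/6344·(0.965900))/(1+209/6344) = 9373/10000 ≈ 0.937300
step 3 [3y] bond c/1=19/400: DF=(4241967/4000000 − 19/400·(0.965900+0.937300))/(1+19/400) = 9261/10000 ≈ 0.926100
step 4 [4y] swap r/1=875/37418: DF=(1 − 875/37418·(0.965900+0.937300+0.926100))/(1+875/37418) = 73/80 ≈ 0.912500
step 5 [5y] bond c/1=17/400: DF=(855887/800000 − 17/400·(0.965900+0.937300+0.926100+0.912500))/(1+17/400) = 8737/10000 ≈ 0.873700

1 1 9659/10000
2 2 9373/10000
3 3 9261/10000
4 4 73/80
5 5 8737/10000
DF(1y) = 9659/10000 ≈ 0.965900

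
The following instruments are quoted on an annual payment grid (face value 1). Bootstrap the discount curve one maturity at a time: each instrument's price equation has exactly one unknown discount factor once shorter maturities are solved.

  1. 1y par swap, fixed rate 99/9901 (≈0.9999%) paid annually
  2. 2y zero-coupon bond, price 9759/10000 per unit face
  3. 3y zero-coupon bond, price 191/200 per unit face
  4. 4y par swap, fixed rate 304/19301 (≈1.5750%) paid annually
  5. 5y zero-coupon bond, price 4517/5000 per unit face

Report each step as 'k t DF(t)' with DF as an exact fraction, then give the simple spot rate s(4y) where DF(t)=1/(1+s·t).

step 1 [1y] swap r/1=99/9901: DF=(1 − 99/9901·(0))/(1+99/9901) = 9901/10000 ≈ 0.990100
step 2 [2y] zero: DF = P = 9759/10000 ≈ 0.975900
step 3 [3y] zero: DF = P = 191/200 ≈ 0.955000
step 4 [4y] swap r/1=304/19301: DF=(1 − 304/19301·(0.990100+0.975900+0.955000))/(1+304/19301) = 587/625 ≈ 0.939200
step 5 [5y] zero: DF = P = 4517/5000 ≈ 0.903400

1 1 9901/10000
2 2 9759/10000
3 3 191/200
4 4 587/625
5 5 4517/5000
s(4y) = (1/(587/625) − 1)/(4) = 19/1174 ≈ 1.6184%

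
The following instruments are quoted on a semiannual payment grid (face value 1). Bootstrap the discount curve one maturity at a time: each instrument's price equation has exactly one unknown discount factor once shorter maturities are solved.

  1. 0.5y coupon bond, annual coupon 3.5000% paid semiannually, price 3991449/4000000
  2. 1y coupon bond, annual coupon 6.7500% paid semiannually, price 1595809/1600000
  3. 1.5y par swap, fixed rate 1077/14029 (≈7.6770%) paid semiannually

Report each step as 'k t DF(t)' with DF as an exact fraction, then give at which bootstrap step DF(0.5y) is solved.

step 1 [0.5y] bond c/2=7/400: DF=(3991449/4000000 − 7/400·(0))/(1+7/400) = 9807/10000 ≈ 0.980700
step 2 [1y] bond c/2=27/800: DF=(1595809/1600000 − 27/800·(0.980700))/(1+27/800) = 583/625 ≈ 0.932800
step 3 [1.5y] swap r/2=1077/28058: DF=(1 − 1077/28058·(0.980700+0.932800))/(1+1077/28058) = 8923/10000 ≈ 0.892300

1 1/2 9807/10000
2 1 583/625
3 3/2 8923/10000
DF(0.5y) is solved at step 1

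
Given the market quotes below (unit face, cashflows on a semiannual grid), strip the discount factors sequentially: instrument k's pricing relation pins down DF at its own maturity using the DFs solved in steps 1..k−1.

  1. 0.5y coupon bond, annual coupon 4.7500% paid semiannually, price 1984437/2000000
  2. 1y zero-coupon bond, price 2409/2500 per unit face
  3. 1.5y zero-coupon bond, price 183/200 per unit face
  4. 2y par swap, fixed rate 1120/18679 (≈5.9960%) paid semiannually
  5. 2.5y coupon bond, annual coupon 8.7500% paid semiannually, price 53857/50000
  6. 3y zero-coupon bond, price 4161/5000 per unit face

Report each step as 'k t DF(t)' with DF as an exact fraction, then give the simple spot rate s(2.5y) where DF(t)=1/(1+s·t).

step 1 [0.5y] bond c/2=19/800: DF=(1984437/2000000 − 19/800·(0))/(1+19/800) = 2423/2500 ≈ 0.969200
step 2 [1y] zero: DF = P = 2409/2500 ≈ 0.963600
step 3 [1.5y] zero: DF = P = 183/200 ≈ 0.915000
step 4 [2y] swap r/2=560/18679: DF=(1 − 560/18679·(0.969200+0.963600+0.915000))/(1+560/18679) = 111/125 ≈ 0.888000
step 5 [2.5y] bond c/2=7/160: DF=(53857/50000 − 7/160·(0.969200+0.963600+0.915000+0.888000))/(1+7/160) = 4377/5000 ≈ 0.875400
step 6 [3y] zero: DF = P = 4161/5000 ≈ 0.832200

1 1/2 2423/2500
2 1 2409/2500
3 3/2 183/200
4 2 111/125
5 5/2 4377/5000
6 3 4161/5000
s(2.5y) = (1/(4377/5000) − 1)/(5/2) = 1246/21885 ≈ 5.6934%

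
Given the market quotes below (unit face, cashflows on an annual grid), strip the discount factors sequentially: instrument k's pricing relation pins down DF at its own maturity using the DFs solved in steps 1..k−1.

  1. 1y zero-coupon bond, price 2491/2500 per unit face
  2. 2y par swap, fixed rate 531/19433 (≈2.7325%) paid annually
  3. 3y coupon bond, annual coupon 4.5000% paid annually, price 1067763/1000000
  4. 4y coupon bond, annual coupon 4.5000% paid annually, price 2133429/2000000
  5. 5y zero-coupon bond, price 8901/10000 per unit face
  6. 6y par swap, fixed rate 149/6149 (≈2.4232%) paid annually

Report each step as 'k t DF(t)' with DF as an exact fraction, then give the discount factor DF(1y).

step 1 [1y] zero: DF = P = 2491/2500 ≈ 0.996400
step 2 [2y] swap r/1=531/19433: DF=(1 − 531/19433·(0.996400))/(1+531/19433) = 9469/10000 ≈ 0.946900
step 3 [3y] bond c/1=9/200: DF=(1067763/1000000 − 9/200·(0.996400+0.946900))/(1+9/200) = 9381/10000 ≈ 0.938100
step 4 [4y] bond c/1=9/200: DF=(2133429/2000000 − 9/200·(0.996400+0.946900+0.938100))/(1+9/200) = 8967/10000 ≈ 0.896700
step 5 [5y] zero: DF = P = 8901/10000 ≈ 0.890100
step 6 [6y] swap r/1=149/6149: DF=(1 − 149/6149·(0.996400+0.946900+0.938100+0.896700+0.890100))/(1+149/6149) = 8659/10000 ≈ 0.865900

1 1 2491/2500
2 2 9469/10000
3 3 9381/10000
4 4 8967/10000
5 5 8901/10000
6 6 8659/10000
DF(1y) = 2491/2500 ≈ 0.996400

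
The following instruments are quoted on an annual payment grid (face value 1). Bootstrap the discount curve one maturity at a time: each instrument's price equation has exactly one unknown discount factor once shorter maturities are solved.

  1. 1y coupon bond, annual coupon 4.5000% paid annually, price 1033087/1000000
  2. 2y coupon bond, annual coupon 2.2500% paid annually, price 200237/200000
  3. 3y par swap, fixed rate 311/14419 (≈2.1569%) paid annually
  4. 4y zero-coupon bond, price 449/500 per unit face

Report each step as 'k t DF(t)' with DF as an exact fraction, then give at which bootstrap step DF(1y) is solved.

step 1 [1y] bond c/1=9/200: DF=(1033087/1000000 − 9/200·(0))/(1+9/200) = 4943/5000 ≈ 0.988600
step 2 [2y] bond c/1=9/400: DF=(200237/200000 − 9/400·(0.988600))/(1+9/400) = 4787/5000 ≈ 0.957400
step 3 [3y] swap r/1=311/14419: DF=(1 − 311/14419·(0.988600+0.957400))/(1+311/14419) = 4689/5000 ≈ 0.937800
step 4 [4y] zero: DF = P = 449/500 ≈ 0.898000

1 1 4943/5000
2 2 4787/5000
3 3 4689/5000
4 4 449/500
DF(1y) is solved at step 1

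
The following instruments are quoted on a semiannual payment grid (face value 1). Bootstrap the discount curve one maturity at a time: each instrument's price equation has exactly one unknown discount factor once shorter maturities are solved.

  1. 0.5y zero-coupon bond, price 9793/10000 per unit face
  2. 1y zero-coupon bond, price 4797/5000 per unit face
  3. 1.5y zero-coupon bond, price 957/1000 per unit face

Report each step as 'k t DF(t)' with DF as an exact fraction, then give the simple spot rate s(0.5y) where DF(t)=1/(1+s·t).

1 1/2 9793/10000
2 1 4797/5000
3 3/2 957/1000
s(0.5y) = (1/(9793/10000) − 1)/(1/2) = 414/9793 ≈ 4.2275%

step 1 [0.5y] zero: DF = P = 9793/10000 ≈ 0.979300
step 2 [1y] zero: DF = P = 4797/5000 ≈ 0.959400
step 3 [1.5y] zero: DF = P = 957/1000 ≈ 0.957000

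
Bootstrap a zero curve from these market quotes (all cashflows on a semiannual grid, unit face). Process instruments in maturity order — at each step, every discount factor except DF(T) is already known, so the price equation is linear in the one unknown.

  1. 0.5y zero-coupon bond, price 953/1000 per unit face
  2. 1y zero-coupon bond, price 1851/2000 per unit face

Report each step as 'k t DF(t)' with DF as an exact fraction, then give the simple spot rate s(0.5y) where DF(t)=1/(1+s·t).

step 1 [0.5y] zero: DF = P = 953/1000 ≈ 0.953000
step 2 [1y] zero: DF = P = 1851/2000 ≈ 0.925500

1 1/2 953/1000
2 1 1851/2000
s(0.5y) = (1/(953/1000) − 1)/(1/2) = 94/953 ≈ 9.8636%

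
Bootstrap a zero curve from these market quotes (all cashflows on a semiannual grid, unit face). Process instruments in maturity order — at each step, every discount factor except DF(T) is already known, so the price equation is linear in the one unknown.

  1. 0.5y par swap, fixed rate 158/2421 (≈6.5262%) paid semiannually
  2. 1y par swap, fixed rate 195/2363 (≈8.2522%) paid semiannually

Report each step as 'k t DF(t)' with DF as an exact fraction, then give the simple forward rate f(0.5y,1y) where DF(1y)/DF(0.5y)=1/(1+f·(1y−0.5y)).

step 1 [0.5y] swap r/2=79/2421: DF=(1 − 79/2421·(0))/(1+79/2421) = 2421/2500 ≈ 0.968400
step 2 [1y] swap r/2=195/4726: DF=(1 − 195/4726·(0.968400))/(1+195/4726) = 461/500 ≈ 0.922000

1 1/2 2421/2500
2 1 461/500
f(0.5y,1y) = ((2421/2500)/(461/500) − 1)/(1/2) = 232/2305 ≈ 10.0651%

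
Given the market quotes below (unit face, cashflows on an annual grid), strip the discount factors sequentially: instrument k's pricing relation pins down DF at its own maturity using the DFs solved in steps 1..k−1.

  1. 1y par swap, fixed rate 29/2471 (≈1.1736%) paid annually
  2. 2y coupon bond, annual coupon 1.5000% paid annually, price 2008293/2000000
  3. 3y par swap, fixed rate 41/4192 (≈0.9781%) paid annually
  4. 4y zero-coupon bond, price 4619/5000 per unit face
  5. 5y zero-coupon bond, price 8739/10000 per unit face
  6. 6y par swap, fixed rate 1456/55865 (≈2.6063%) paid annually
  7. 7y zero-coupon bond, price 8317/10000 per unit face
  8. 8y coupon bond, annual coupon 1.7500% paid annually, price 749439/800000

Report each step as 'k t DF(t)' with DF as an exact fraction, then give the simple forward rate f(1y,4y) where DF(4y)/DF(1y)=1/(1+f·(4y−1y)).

1 1 2471/2500
2 2 9747/10000
3 3 9713/10000
4 4 4619/5000
5 5 8739/10000
6 6 534/625
7 7 8317/10000
8 8 8103/10000
f(1y,4y) = ((2471/2500)/(4619/5000) − 1)/(3) = 323/13857 ≈ 2.3310%

step 1 [1y] swap r/1=29/2471: DF=(1 − 29/2471·(0))/(1+29/2471) = 2471/2500 ≈ 0.988400
step 2 [2y] bond c/1=3/200: DF=(2008293/2000000 − 3/200·(0.988400))/(1+3/200) = 9747/10000 ≈ 0.974700
step 3 [3y] swap r/1=41/4192: DF=(1 − 41/4192·(0.988400+0.974700))/(1+41/4192) = 9713/10000 ≈ 0.971300
step 4 [4y] zero: DF = P = 4619/5000 ≈ 0.923800
step 5 [5y] zero: DF = P = 8739/10000 ≈ 0.873900
step 6 [6y] swap r/1=1456/55865: DF=(1 − 1456/55865·(0.988400+0.974700+0.971300+0.923800+0.873900))/(1+1456/55865) = 534/625 ≈ 0.854400
step 7 [7y] zero: DF = P = 8317/10000 ≈ 0.831700
step 8 [8y] bond c/1=7/400: DF=(749439/800000 − 7/400·(0.988400+0.974700+0.971300+0.923800+0.873900+0.854400+0.831700))/(1+7/400) = 8103/10000 ≈ 0.810300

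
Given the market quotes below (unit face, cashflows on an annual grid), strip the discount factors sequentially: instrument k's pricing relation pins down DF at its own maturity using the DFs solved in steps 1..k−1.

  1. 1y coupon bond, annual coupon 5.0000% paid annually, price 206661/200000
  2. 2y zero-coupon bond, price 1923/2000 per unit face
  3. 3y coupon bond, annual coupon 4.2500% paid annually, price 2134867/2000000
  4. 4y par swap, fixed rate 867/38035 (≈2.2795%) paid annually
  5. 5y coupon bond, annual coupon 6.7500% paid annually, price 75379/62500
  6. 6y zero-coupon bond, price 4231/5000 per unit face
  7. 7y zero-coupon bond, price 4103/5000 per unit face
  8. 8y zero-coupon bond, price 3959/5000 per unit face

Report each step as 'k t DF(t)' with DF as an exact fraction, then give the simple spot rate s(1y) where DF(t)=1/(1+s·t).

step 1 [1y] bond c/1=1/20: DF=(206661/200000 − 1/20·(0))/(1+1/20) = 9841/10000 ≈ 0.984100
step 2 [2y] zero: DF = P = 1923/2000 ≈ 0.961500
step 3 [3y] bond c/1=17/400: DF=(2134867/2000000 − 17/400·(0.984100+0.961500))/(1+17/400) = 4723/5000 ≈ 0.944600
step 4 [4y] swap r/1=867/38035: DF=(1 − 867/38035·(0.984100+0.961500+0.944600))/(1+867/38035) = 9133/10000 ≈ 0.913300
step 5 [5y] bond c/1=27/400: DF=(75379/62500 − 27/400·(0.984100+0.961500+0.944600+0.913300))/(1+27/400) = 8893/10000 ≈ 0.889300
step 6 [6y] zero: DF = P = 4231/5000 ≈ 0.846200
step 7 [7y] zero: DF = P = 4103/5000 ≈ 0.820600
step 8 [8y] zero: DF = P = 3959/5000 ≈ 0.791800

1 1 9841/10000
2 2 1923/2000
3 3 4723/5000
4 4 9133/10000
5 5 8893/10000
6 6 4231/5000
7 7 4103/5000
8 8 3959/5000
s(1y) = (1/(9841/10000) − 1)/(1) = 159/9841 ≈ 1.6157%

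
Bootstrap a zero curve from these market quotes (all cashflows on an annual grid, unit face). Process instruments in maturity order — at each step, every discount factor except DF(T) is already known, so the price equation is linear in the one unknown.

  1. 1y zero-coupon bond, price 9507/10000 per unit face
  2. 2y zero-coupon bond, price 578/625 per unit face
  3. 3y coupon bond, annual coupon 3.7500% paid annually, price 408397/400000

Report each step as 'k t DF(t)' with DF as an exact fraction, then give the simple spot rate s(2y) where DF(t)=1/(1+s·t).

1 1 9507/10000
2 2 578/625
3 3 9163/10000
s(2y) = (1/(578/625) − 1)/(2) = 47/1156 ≈ 4.0657%

step 1 [1y] zero: DF = P = 9507/10000 ≈ 0.950700
step 2 [2y] zero: DF = P = 578/625 ≈ 0.924800
step 3 [3y] bond c/1=3/80: DF=(408397/400000 − 3/80·(0.950700+0.924800))/(1+3/80) = 9163/10000 ≈ 0.916300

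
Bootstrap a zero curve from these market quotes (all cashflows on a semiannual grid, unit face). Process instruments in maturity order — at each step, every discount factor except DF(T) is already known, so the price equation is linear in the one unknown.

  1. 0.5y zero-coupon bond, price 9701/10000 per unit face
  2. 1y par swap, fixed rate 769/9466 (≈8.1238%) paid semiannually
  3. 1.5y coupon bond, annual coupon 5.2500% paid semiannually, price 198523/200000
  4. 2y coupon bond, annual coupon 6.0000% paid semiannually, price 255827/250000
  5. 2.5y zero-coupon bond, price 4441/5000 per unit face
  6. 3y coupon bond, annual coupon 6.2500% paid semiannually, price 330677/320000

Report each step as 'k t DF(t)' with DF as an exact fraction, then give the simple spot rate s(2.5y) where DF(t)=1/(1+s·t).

1 1/2 9701/10000
2 1 9231/10000
3 3/2 2297/2500
4 2 2279/2500
5 5/2 4441/5000
6 3 8623/10000
s(2.5y) = (1/(4441/5000) − 1)/(5/2) = 1118/22205 ≈ 5.0349%

step 1 [0.5y] zero: DF = P = 9701/10000 ≈ 0.970100
step 2 [1y] swap r/2=769/18932: DF=(1 − 769/18932·(0.970100))/(1+769/18932) = 9231/10000 ≈ 0.923100
step 3 [1.5y] bond c/2=21/800: DF=(198523/200000 − 21/800·(0.970100+0.923100))/(1+21/800) = 2297/2500 ≈ 0.918800
step 4 [2y] bond c/2=3/100: DF=(255827/250000 − 3/100·(0.970100+0.923100+0.918800))/(1+3/100) = 2279/2500 ≈ 0.911600
step 5 [2.5y] zero: DF = P = 4441/5000 ≈ 0.888200
step 6 [3y] bond c/2=1/32: DF=(330677/320000 − 1/32·(0.970100+0.923100+0.918800+0.911600+0.888200))/(1+1/32) = 8623/10000 ≈ 0.862300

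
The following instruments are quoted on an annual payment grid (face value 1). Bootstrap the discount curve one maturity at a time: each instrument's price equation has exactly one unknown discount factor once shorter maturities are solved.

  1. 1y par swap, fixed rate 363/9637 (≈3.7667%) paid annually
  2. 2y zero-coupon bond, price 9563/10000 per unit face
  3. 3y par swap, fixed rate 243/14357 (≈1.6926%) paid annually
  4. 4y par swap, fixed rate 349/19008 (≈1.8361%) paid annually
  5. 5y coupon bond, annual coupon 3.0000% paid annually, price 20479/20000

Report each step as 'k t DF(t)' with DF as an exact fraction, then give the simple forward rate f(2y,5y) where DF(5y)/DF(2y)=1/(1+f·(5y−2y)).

1 1 9637/10000
2 2 9563/10000
3 3 4757/5000
4 4 4651/5000
5 5 4417/5000
f(2y,5y) = ((9563/10000)/(4417/5000) − 1)/(3) = 243/8834 ≈ 2.7507%

step 1 [1y] swap r/1=363/9637: DF=(1 − 363/9637·(0))/(1+363/9637) = 9637/10000 ≈ 0.963700
step 2 [2y] zero: DF = P = 9563/10000 ≈ 0.956300
step 3 [3y] swap r/1=243/14357: DF=(1 − 243/14357·(0.963700+0.956300))/(1+243/14357) = 4757/5000 ≈ 0.951400
step 4 [4y] swap r/1=349/19008: DF=(1 − 349/19008·(0.963700+0.956300+0.951400))/(1+349/19008) = 4651/5000 ≈ 0.930200
step 5 [5y] bond c/1=3/100: DF=(20479/20000 − 3/100·(0.963700+0.956300+0.951400+0.930200))/(1+3/100) = 4417/5000 ≈ 0.883400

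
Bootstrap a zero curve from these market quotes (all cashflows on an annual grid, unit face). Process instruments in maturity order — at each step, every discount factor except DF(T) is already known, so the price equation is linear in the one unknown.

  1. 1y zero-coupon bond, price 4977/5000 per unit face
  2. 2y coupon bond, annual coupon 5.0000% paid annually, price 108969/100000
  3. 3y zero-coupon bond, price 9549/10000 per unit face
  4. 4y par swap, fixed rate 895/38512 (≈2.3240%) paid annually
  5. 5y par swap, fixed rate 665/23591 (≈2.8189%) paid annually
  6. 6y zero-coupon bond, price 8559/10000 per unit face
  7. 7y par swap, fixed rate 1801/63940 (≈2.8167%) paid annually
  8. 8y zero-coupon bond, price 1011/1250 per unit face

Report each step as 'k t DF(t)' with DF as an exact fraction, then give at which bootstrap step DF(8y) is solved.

step 1 [1y] zero: DF = P = 4977/5000 ≈ 0.995400
step 2 [2y] bond c/1=1/20: DF=(108969/100000 − 1/20·(0.995400))/(1+1/20) = 619/625 ≈ 0.990400
step 3 [3y] zero: DF = P = 9549/10000 ≈ 0.954900
step 4 [4y] swap r/1=895/38512: DF=(1 − 895/38512·(0.995400+0.990400+0.954900))/(1+895/38512) = 1821/2000 ≈ 0.910500
step 5 [5y] swap r/1=665/23591: DF=(1 − 665/23591·(0.995400+0.990400+0.954900+0.910500))/(1+665/23591) = 867/1000 ≈ 0.867000
step 6 [6y] zero: DF = P = 8559/10000 ≈ 0.855900
step 7 [7y] swap r/1=1801/63940: DF=(1 − 1801/63940·(0.995400+0.990400+0.954900+0.910500+0.867000+0.855900))/(1+1801/63940) = 8199/10000 ≈ 0.819900
step 8 [8y] zero: DF = P = 1011/1250 ≈ 0.808800

1 1 4977/5000
2 2 619/625
3 3 9549/10000
4 4 1821/2000
5 5 867/1000
6 6 8559/10000
7 7 8199/10000
8 8 1011/1250
DF(8y) is solved at step 8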